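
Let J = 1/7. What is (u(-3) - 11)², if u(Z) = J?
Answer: 5776/49 ≈ 117.88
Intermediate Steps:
J = ⅐ ≈ 0.14286
u(Z) = ⅐
(u(-3) - 11)² = (⅐ - 11)² = (-76/7)² = 5776/49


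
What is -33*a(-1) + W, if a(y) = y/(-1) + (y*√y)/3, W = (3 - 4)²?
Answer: -32 + 11*I ≈ -32.0 + 11.0*I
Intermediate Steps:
W = 1 (W = (-1)² = 1)
a(y) = -y + y^(3/2)/3 (a(y) = y*(-1) + y^(3/2)*(⅓) = -y + y^(3/2)/3)
-33*a(-1) + W = -33*(-1*(-1) + (-1)^(3/2)/3) + 1 = -33*(1 + (-I)/3) + 1 = -33*(1 - I/3) + 1 = (-33 + 11*I) + 1 = -32 + 11*I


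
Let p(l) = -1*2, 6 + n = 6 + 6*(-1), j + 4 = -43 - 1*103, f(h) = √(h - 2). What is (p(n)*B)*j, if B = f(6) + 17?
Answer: 5700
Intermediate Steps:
f(h) = √(-2 + h)
j = -150 (j = -4 + (-43 - 1*103) = -4 + (-43 - 103) = -4 - 146 = -150)
n = -6 (n = -6 + (6 + 6*(-1)) = -6 + (6 - 6) = -6 + 0 = -6)
p(l) = -2
B = 19 (B = √(-2 + 6) + 17 = √4 + 17 = 2 + 17 = 19)
(p(n)*B)*j = -2*19*(-150) = -38*(-150) = 5700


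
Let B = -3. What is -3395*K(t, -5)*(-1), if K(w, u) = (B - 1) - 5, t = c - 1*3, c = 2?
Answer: -30555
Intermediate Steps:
t = -1 (t = 2 - 1*3 = 2 - 3 = -1)
K(w, u) = -9 (K(w, u) = (-3 - 1) - 5 = -4 - 5 = -9)
-3395*K(t, -5)*(-1) = -(-30555)*(-1) = -3395*9 = -30555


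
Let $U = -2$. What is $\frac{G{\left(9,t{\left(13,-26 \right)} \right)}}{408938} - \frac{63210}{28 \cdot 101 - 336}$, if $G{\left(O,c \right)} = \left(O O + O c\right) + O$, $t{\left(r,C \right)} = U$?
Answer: $- \frac{923171127}{36395482} \approx -25.365$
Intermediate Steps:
$t{\left(r,C \right)} = -2$
$G{\left(O,c \right)} = O + O^{2} + O c$ ($G{\left(O,c \right)} = \left(O^{2} + O c\right) + O = O + O^{2} + O c$)
$\frac{G{\left(9,t{\left(13,-26 \right)} \right)}}{408938} - \frac{63210}{28 \cdot 101 - 336} = \frac{9 \left(1 + 9 - 2\right)}{408938} - \frac{63210}{28 \cdot 101 - 336} = 9 \cdot 8 \cdot \frac{1}{408938} - \frac{63210}{2828 - 336} = 72 \cdot \frac{1}{408938} - \frac{63210}{2492} = \frac{36}{204469} - \frac{4515}{178} = - \frac{923171127}{36395482}$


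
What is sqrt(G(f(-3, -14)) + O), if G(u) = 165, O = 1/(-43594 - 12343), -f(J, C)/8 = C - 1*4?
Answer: 2*sqrt(129069089737)/55937 ≈ 12.845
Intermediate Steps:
f(J, C) = 32 - 8*C (f(J, C) = -8*(C - 1*4) = -8*(C - 4) = -8*(-4 + C) = 32 - 8*C)
O = -1/55937 (O = 1/(-55937) = -1/55937 ≈ -1.7877e-5)
sqrt(G(f(-3, -14)) + O) = sqrt(165 - 1/55937) = sqrt(9229604/55937) = 2*sqrt(129069089737)/55937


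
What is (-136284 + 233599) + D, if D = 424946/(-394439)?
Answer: 38384406339/394439 ≈ 97314.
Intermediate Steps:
D = -424946/394439 (D = 424946*(-1/394439) = -424946/394439 ≈ -1.0773)
(-136284 + 233599) + D = (-136284 + 233599) - 424946/394439 = 97315 - 424946/394439 = 38384406339/394439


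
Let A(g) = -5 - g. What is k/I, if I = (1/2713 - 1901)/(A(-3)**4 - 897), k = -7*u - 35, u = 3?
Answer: -33462142/1289353 ≈ -25.953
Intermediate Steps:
k = -56 (k = -7*3 - 35 = -21 - 35 = -56)
I = 5157412/2390153 (I = (1/2713 - 1901)/((-5 - 1*(-3))**4 - 897) = (1/2713 - 1901)/((-5 + 3)**4 - 897) = -5157412/(2713*((-2)**4 - 897)) = -5157412/(2713*(16 - 897)) = -5157412/2713/(-881) = -5157412/2713*(-1/881) = 5157412/2390153 ≈ 2.1578)
k/I = -56/5157412/2390153 = -56*2390153/5157412 = -33462142/1289353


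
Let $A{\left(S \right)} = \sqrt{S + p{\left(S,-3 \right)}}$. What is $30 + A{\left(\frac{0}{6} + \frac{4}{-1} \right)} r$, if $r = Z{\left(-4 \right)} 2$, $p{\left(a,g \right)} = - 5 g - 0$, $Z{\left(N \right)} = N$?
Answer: $30 - 8 \sqrt{11} \approx 3.467$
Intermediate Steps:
$p{\left(a,g \right)} = - 5 g$ ($p{\left(a,g \right)} = - 5 g + 0 = - 5 g$)
$A{\left(S \right)} = \sqrt{15 + S}$ ($A{\left(S \right)} = \sqrt{S - -15} = \sqrt{S + 15} = \sqrt{15 + S}$)
$r = -8$ ($r = \left(-4\right) 2 = -8$)
$30 + A{\left(\frac{0}{6} + \frac{4}{-1} \right)} r = 30 + \sqrt{15 + \left(\frac{0}{6} + \frac{4}{-1}\right)} \left(-8\right) = 30 + \sqrt{15 + \left(0 \cdot \frac{1}{6} + 4 \left(-1\right)\right)} \left(-8\right) = 30 + \sqrt{15 + \left(0 - 4\right)} \left(-8\right) = 30 + \sqrt{15 - 4} \left(-8\right) = 30 + \sqrt{11} \left(-8\right) = 30 - 8 \sqrt{11}$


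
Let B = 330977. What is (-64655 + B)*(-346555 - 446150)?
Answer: -211114781010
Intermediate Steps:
(-64655 + B)*(-346555 - 446150) = (-64655 + 330977)*(-346555 - 446150) = 266322*(-792705) = -211114781010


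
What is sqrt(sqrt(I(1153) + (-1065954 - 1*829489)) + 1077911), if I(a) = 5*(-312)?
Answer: sqrt(1077911 + I*sqrt(1897003)) ≈ 1038.2 + 0.663*I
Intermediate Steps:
I(a) = -1560
sqrt(sqrt(I(1153) + (-1065954 - 1*829489)) + 1077911) = sqrt(sqrt(-1560 + (-1065954 - 1*829489)) + 1077911) = sqrt(sqrt(-1560 + (-1065954 - 829489)) + 1077911) = sqrt(sqrt(-1560 - 1895443) + 1077911) = sqrt(sqrt(-1897003) + 1077911) = sqrt(I*sqrt(1897003) + 1077911) = sqrt(1077911 + I*sqrt(1897003))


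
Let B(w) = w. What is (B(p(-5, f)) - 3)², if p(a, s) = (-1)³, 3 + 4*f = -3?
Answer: 16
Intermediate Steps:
f = -3/2 (f = -¾ + (¼)*(-3) = -¾ - ¾ = -3/2 ≈ -1.5000)
p(a, s) = -1
(B(p(-5, f)) - 3)² = (-1 - 3)² = (-4)² = 16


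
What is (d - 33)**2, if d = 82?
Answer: 2401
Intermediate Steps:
(d - 33)**2 = (82 - 33)**2 = 49**2 = 2401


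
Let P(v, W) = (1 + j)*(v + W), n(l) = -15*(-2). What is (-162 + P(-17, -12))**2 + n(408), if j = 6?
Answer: 133255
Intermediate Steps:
n(l) = 30
P(v, W) = 7*W + 7*v (P(v, W) = (1 + 6)*(v + W) = 7*(W + v) = 7*W + 7*v)
(-162 + P(-17, -12))**2 + n(408) = (-162 + (7*(-12) + 7*(-17)))**2 + 30 = (-162 + (-84 - 119))**2 + 30 = (-162 - 203)**2 + 30 = (-365)**2 + 30 = 133225 + 30 = 133255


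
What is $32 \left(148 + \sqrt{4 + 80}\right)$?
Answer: $4736 + 64 \sqrt{21} \approx 5029.3$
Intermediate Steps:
$32 \left(148 + \sqrt{4 + 80}\right) = 32 \left(148 + \sqrt{84}\right) = 32 \left(148 + 2 \sqrt{21}\right) = 4736 + 64 \sqrt{21}$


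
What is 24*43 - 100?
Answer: 932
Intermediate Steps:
24*43 - 100 = 1032 - 100 = 932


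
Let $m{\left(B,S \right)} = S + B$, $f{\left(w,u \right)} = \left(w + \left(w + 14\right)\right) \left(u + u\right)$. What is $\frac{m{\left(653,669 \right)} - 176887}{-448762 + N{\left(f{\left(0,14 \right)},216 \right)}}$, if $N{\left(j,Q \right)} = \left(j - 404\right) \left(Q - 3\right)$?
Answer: $\frac{175565}{451318} \approx 0.38901$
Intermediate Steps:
$f{\left(w,u \right)} = 2 u \left(14 + 2 w\right)$ ($f{\left(w,u \right)} = \left(w + \left(14 + w\right)\right) 2 u = \left(14 + 2 w\right) 2 u = 2 u \left(14 + 2 w\right)$)
$m{\left(B,S \right)} = B + S$
$N{\left(j,Q \right)} = \left(-404 + j\right) \left(-3 + Q\right)$
$\frac{m{\left(653,669 \right)} - 176887}{-448762 + N{\left(f{\left(0,14 \right)},216 \right)}} = \frac{\left(653 + 669\right) - 176887}{-448762 + \left(1212 - 87264 - 3 \cdot 4 \cdot 14 \left(7 + 0\right) + 216 \cdot 4 \cdot 14 \left(7 + 0\right)\right)} = \frac{1322 - 176887}{-448762 + \left(1212 - 87264 - 3 \cdot 4 \cdot 14 \cdot 7 + 216 \cdot 4 \cdot 14 \cdot 7\right)} = - \frac{175565}{-448762 + \left(1212 - 87264 - 1176 + 216 \cdot 392\right)} = - \frac{175565}{-448762 + \left(1212 - 87264 - 1176 + 84672\right)} = - \frac{175565}{-448762 - 2556} = - \frac{175565}{-451318} = \left(-175565\right) \left(- \frac{1}{451318}\right) = \frac{175565}{451318}$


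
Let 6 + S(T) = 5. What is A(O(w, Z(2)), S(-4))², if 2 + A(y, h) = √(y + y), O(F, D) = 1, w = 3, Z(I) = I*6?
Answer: (2 - √2)² ≈ 0.34315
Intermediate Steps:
S(T) = -1 (S(T) = -6 + 5 = -1)
Z(I) = 6*I
A(y, h) = -2 + √2*√y (A(y, h) = -2 + √(y + y) = -2 + √(2*y) = -2 + √2*√y)
A(O(w, Z(2)), S(-4))² = (-2 + √2*√1)² = (-2 + √2*1)² = (-2 + √2)²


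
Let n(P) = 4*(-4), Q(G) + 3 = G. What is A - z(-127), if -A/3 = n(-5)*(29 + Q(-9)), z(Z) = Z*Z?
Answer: -15313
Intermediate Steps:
Q(G) = -3 + G
z(Z) = Z²
n(P) = -16
A = 816 (A = -(-48)*(29 + (-3 - 9)) = -(-48)*(29 - 12) = -(-48)*17 = -3*(-272) = 816)
A - z(-127) = 816 - 1*(-127)² = 816 - 1*16129 = 816 - 16129 = -15313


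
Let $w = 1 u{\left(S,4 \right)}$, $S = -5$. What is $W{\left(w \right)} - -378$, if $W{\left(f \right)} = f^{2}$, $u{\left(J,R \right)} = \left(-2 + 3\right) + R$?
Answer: $403$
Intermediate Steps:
$u{\left(J,R \right)} = 1 + R$
$w = 5$ ($w = 1 \left(1 + 4\right) = 1 \cdot 5 = 5$)
$W{\left(w \right)} - -378 = 5^{2} - -378 = 25 + 378 = 403$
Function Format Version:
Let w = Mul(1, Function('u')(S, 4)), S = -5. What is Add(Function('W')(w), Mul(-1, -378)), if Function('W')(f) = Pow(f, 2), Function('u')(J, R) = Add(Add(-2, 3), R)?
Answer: 403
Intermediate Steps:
Function('u')(J, R) = Add(1, R)
w = 5 (w = Mul(1, Add(1, 4)) = Mul(1, 5) = 5)
Add(Function('W')(w), Mul(-1, -378)) = Add(Pow(5, 2), Mul(-1, -378)) = Add(25, 378) = 403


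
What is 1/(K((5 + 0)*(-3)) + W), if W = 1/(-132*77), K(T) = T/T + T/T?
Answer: 10164/20327 ≈ 0.50002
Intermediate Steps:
K(T) = 2 (K(T) = 1 + 1 = 2)
W = -1/10164 (W = -1/132*1/77 = -1/10164 ≈ -9.8386e-5)
1/(K((5 + 0)*(-3)) + W) = 1/(2 - 1/10164) = 1/(20327/10164) = 10164/20327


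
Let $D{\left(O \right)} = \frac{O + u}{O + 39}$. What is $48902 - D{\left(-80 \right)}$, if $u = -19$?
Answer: $\frac{2004883}{41} \approx 48900.0$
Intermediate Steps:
$D{\left(O \right)} = \frac{-19 + O}{39 + O}$ ($D{\left(O \right)} = \frac{O - 19}{O + 39} = \frac{-19 + O}{39 + O}$)
$48902 - D{\left(-80 \right)} = 48902 - \frac{-19 - 80}{39 - 80} = 48902 - \frac{1}{-41} \left(-99\right) = 48902 - \left(- \frac{1}{41}\right) \left(-99\right) = 48902 - \frac{99}{41} = \frac{2004883}{41}$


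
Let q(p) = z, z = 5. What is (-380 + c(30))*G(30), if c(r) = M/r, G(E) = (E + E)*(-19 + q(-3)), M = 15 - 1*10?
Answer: 319060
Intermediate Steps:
M = 5 (M = 15 - 10 = 5)
q(p) = 5
G(E) = -28*E (G(E) = (E + E)*(-19 + 5) = (2*E)*(-14) = -28*E)
c(r) = 5/r
(-380 + c(30))*G(30) = (-380 + 5/30)*(-28*30) = (-380 + 5*(1/30))*(-840) = (-380 + ⅙)*(-840) = -2279/6*(-840) = 319060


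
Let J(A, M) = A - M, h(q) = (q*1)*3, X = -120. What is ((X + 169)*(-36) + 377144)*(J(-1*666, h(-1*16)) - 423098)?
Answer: -159054512080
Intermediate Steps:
h(q) = 3*q (h(q) = q*3 = 3*q)
((X + 169)*(-36) + 377144)*(J(-1*666, h(-1*16)) - 423098) = ((-120 + 169)*(-36) + 377144)*((-1*666 - 3*(-1*16)) - 423098) = (49*(-36) + 377144)*((-666 - 3*(-16)) - 423098) = (-1764 + 377144)*((-666 - 1*(-48)) - 423098) = 375380*((-666 + 48) - 423098) = 375380*(-618 - 423098) = 375380*(-423716) = -159054512080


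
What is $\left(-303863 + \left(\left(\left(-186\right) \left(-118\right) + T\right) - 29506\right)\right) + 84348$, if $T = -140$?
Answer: $-227213$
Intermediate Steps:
$\left(-303863 + \left(\left(\left(-186\right) \left(-118\right) + T\right) - 29506\right)\right) + 84348 = \left(-303863 - 7698\right) + 84348 = -311561 + 84348 = -227213$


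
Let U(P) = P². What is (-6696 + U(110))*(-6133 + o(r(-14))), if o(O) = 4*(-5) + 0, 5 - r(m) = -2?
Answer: -33250812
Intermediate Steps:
r(m) = 7 (r(m) = 5 - 1*(-2) = 5 + 2 = 7)
o(O) = -20 (o(O) = -20 + 0 = -20)
(-6696 + U(110))*(-6133 + o(r(-14))) = (-6696 + 110²)*(-6133 - 20) = (-6696 + 12100)*(-6153) = 5404*(-6153) = -33250812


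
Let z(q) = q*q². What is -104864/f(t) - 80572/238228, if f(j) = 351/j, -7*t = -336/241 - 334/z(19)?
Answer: -14977790915477933/241888830796431 ≈ -61.920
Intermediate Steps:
z(q) = q³
t = 2385118/11571133 (t = -(-336/241 - 334/(19³))/7 = -(-336*1/241 - 334/6859)/7 = -(-336/241 - 334*1/6859)/7 = -(-336/241 - 334/6859)/7 = -⅐*(-2385118/1653019) = 2385118/11571133 ≈ 0.20613)
-104864/f(t) - 80572/238228 = -104864/(351/(2385118/11571133)) - 80572/238228 = -104864/(351*(11571133/2385118)) - 80572*1/238228 = -104864/4061467683/2385118 - 20143/59557 = -104864*2385118/4061467683 - 20143/59557 = -250113013952/4061467683 - 20143/59557 = -14977790915477933/241888830796431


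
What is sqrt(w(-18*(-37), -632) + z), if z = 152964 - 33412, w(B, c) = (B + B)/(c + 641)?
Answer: 30*sqrt(133) ≈ 345.98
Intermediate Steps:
w(B, c) = 2*B/(641 + c) (w(B, c) = (2*B)/(641 + c) = 2*B/(641 + c))
z = 119552
sqrt(w(-18*(-37), -632) + z) = sqrt(2*(-18*(-37))/(641 - 632) + 119552) = sqrt(2*666/9 + 119552) = sqrt(2*666*(1/9) + 119552) = sqrt(148 + 119552) = sqrt(119700) = 30*sqrt(133)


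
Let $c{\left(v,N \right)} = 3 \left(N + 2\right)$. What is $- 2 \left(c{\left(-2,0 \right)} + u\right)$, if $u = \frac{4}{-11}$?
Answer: $- \frac{124}{11} \approx -11.273$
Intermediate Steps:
$c{\left(v,N \right)} = 6 + 3 N$ ($c{\left(v,N \right)} = 3 \left(2 + N\right) = 6 + 3 N$)
$u = - \frac{4}{11}$ ($u = 4 \left(- \frac{1}{11}\right) = - \frac{4}{11} \approx -0.36364$)
$- 2 \left(c{\left(-2,0 \right)} + u\right) = - 2 \left(\left(6 + 3 \cdot 0\right) - \frac{4}{11}\right) = - 2 \left(\left(6 + 0\right) - \frac{4}{11}\right) = - 2 \left(6 - \frac{4}{11}\right) = \left(-2\right) \frac{62}{11} = - \frac{124}{11}$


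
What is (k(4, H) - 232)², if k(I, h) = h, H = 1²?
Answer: 53361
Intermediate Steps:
H = 1
(k(4, H) - 232)² = (1 - 232)² = (-231)² = 53361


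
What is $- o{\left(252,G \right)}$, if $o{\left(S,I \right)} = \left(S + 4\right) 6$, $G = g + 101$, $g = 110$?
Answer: $-1536$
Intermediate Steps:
$G = 211$ ($G = 110 + 101 = 211$)
$o{\left(S,I \right)} = 24 + 6 S$ ($o{\left(S,I \right)} = \left(4 + S\right) 6 = 24 + 6 S$)
$- o{\left(252,G \right)} = - (24 + 6 \cdot 252) = - (24 + 1512) = \left(-1\right) 1536 = -1536$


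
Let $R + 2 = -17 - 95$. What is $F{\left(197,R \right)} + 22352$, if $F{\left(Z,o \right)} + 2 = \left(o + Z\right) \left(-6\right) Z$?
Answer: $-75756$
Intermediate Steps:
$R = -114$ ($R = -2 - 112 = -114$)
$F{\left(Z,o \right)} = -2 + Z \left(- 6 Z - 6 o\right)$ ($F{\left(Z,o \right)} = -2 + \left(o + Z\right) \left(-6\right) Z = -2 + \left(Z + o\right) \left(-6\right) Z = -2 + \left(- 6 Z - 6 o\right) Z = -2 + Z \left(- 6 Z - 6 o\right)$)
$F{\left(197,R \right)} + 22352 = \left(-2 - 6 \cdot 197^{2} - 1182 \left(-114\right)\right) + 22352 = \left(-2 - 232854 + 134748\right) + 22352 = -98108 + 22352 = -75756$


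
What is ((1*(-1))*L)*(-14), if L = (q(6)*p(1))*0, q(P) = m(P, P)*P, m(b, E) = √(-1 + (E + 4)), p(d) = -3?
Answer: 0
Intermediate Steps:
m(b, E) = √(3 + E) (m(b, E) = √(-1 + (4 + E)) = √(3 + E))
q(P) = P*√(3 + P) (q(P) = √(3 + P)*P = P*√(3 + P))
L = 0 (L = ((6*√(3 + 6))*(-3))*0 = ((6*√9)*(-3))*0 = ((6*3)*(-3))*0 = (18*(-3))*0 = -54*0 = 0)
((1*(-1))*L)*(-14) = ((1*(-1))*0)*(-14) = -1*0*(-14) = 0*(-14) = 0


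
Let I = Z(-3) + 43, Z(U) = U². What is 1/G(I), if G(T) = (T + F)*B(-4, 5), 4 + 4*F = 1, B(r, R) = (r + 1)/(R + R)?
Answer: -8/123 ≈ -0.065041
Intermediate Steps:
B(r, R) = (1 + r)/(2*R) (B(r, R) = (1 + r)/((2*R)) = (1 + r)*(1/(2*R)) = (1 + r)/(2*R))
F = -¾ (F = -1 + (¼)*1 = -1 + ¼ = -¾ ≈ -0.75000)
I = 52 (I = (-3)² + 43 = 9 + 43 = 52)
G(T) = 9/40 - 3*T/10 (G(T) = (T - ¾)*((½)*(1 - 4)/5) = (-¾ + T)*((½)*(⅕)*(-3)) = (-¾ + T)*(-3/10) = 9/40 - 3*T/10)
1/G(I) = 1/(9/40 - 3/10*52) = 1/(9/40 - 78/5) = 1/(-123/8) = -8/123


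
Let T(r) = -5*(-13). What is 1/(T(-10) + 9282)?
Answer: 1/9347 ≈ 0.00010699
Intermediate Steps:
T(r) = 65
1/(T(-10) + 9282) = 1/(65 + 9282) = 1/9347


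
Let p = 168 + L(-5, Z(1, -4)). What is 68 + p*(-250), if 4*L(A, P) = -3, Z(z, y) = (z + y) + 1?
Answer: -83489/2 ≈ -41745.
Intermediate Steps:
Z(z, y) = 1 + y + z (Z(z, y) = (y + z) + 1 = 1 + y + z)
L(A, P) = -¾ (L(A, P) = (¼)*(-3) = -¾)
p = 669/4 (p = 168 - ¾ = 669/4 ≈ 167.25)
68 + p*(-250) = 68 + (669/4)*(-250) = 68 - 83625/2 = -83489/2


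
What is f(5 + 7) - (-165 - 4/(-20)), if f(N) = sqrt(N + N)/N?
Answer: 824/5 + sqrt(6)/6 ≈ 165.21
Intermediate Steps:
f(N) = sqrt(2)/sqrt(N) (f(N) = sqrt(2*N)/N = (sqrt(2)*sqrt(N))/N = sqrt(2)/sqrt(N))
f(5 + 7) - (-165 - 4/(-20)) = sqrt(2)/sqrt(5 + 7) - (-165 - 4/(-20)) = sqrt(2)/sqrt(12) - (-165 - 4*(-1)/20) = sqrt(2)*(sqrt(3)/6) - (-165 - 1*(-1/5)) = sqrt(6)/6 - (-165 + 1/5) = sqrt(6)/6 - 1*(-824/5) = sqrt(6)/6 + 824/5 = 824/5 + sqrt(6)/6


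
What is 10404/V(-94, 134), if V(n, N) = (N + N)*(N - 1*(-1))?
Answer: 289/1005 ≈ 0.28756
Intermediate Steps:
V(n, N) = 2*N*(1 + N) (V(n, N) = (2*N)*(N + 1) = (2*N)*(1 + N) = 2*N*(1 + N))
10404/V(-94, 134) = 10404/((2*134*(1 + 134))) = 10404/((2*134*135)) = 10404/36180 = 10404*(1/36180) = 289/1005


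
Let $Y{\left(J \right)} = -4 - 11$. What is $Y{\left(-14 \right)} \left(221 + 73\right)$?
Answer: $-4410$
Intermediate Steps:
$Y{\left(J \right)} = -15$
$Y{\left(-14 \right)} \left(221 + 73\right) = - 15 \left(221 + 73\right) = \left(-15\right) 294 = -4410$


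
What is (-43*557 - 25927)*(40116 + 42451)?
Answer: -4118276826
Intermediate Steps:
(-43*557 - 25927)*(40116 + 42451) = (-23951 - 25927)*82567 = -49878*82567 = -4118276826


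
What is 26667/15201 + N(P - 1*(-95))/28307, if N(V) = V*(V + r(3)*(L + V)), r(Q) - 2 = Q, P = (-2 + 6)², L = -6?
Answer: 203110285/47810523 ≈ 4.2482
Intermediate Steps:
P = 16 (P = 4² = 16)
r(Q) = 2 + Q
N(V) = V*(-30 + 6*V) (N(V) = V*(V + (2 + 3)*(-6 + V)) = V*(V + 5*(-6 + V)) = V*(V + (-30 + 5*V)) = V*(-30 + 6*V))
26667/15201 + N(P - 1*(-95))/28307 = 26667/15201 + (6*(16 - 1*(-95))*(-5 + (16 - 1*(-95))))/28307 = 26667*(1/15201) + (6*(16 + 95)*(-5 + (16 + 95)))*(1/28307) = 2963/1689 + (6*111*(-5 + 111))*(1/28307) = 2963/1689 + (6*111*106)*(1/28307) = 2963/1689 + 70596*(1/28307) = 2963/1689 + 70596/28307 = 203110285/47810523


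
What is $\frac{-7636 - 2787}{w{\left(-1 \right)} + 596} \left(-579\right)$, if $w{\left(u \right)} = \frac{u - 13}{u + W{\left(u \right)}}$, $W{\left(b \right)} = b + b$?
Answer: $\frac{18104751}{1802} \approx 10047.0$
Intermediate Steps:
$W{\left(b \right)} = 2 b$
$w{\left(u \right)} = \frac{-13 + u}{3 u}$ ($w{\left(u \right)} = \frac{u - 13}{u + 2 u} = \frac{-13 + u}{3 u}$)
$\frac{-7636 - 2787}{w{\left(-1 \right)} + 596} \left(-579\right) = \frac{-7636 - 2787}{\frac{-13 - 1}{3 \left(-1\right)} + 596} \left(-579\right) = - \frac{10423}{\frac{1}{3} \left(-1\right) \left(-14\right) + 596} \left(-579\right) = - \frac{10423}{\frac{14}{3} + 596} \left(-579\right) = - \frac{10423}{\frac{1802}{3}} \left(-579\right) = \left(-10423\right) \frac{3}{1802} \left(-579\right) = \left(- \frac{31269}{1802}\right) \left(-579\right) = \frac{18104751}{1802}$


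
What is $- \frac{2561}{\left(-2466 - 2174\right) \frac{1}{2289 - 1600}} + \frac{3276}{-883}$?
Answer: $\frac{1542878467}{4097120} \approx 376.58$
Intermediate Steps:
$- \frac{2561}{\left(-2466 - 2174\right) \frac{1}{2289 - 1600}} + \frac{3276}{-883} = - \frac{2561}{\left(-4640\right) \frac{1}{689}} + 3276 \left(- \frac{1}{883}\right) = - \frac{2561}{\left(-4640\right) \frac{1}{689}} - \frac{3276}{883} = - \frac{2561}{- \frac{4640}{689}} - \frac{3276}{883} = \left(-2561\right) \left(- \frac{689}{4640}\right) - \frac{3276}{883} = \frac{1764529}{4640} - \frac{3276}{883} = \frac{1542878467}{4097120}$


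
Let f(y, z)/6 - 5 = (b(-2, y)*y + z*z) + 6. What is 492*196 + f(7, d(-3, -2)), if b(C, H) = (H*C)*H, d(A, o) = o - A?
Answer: 92388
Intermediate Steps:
b(C, H) = C*H**2 (b(C, H) = (C*H)*H = C*H**2)
f(y, z) = 66 - 12*y**3 + 6*z**2 (f(y, z) = 30 + 6*(((-2*y**2)*y + z*z) + 6) = 30 + 6*((-2*y**3 + z**2) + 6) = 30 + 6*((z**2 - 2*y**3) + 6) = 30 + 6*(6 + z**2 - 2*y**3) = 30 + (36 - 12*y**3 + 6*z**2) = 66 - 12*y**3 + 6*z**2)
492*196 + f(7, d(-3, -2)) = 492*196 + (66 - 12*7**3 + 6*(-2 - 1*(-3))**2) = 96432 + (66 - 12*343 + 6*(-2 + 3)**2) = 96432 + (66 - 4116 + 6*1**2) = 96432 + (66 - 4116 + 6*1) = 96432 + (66 - 4116 + 6) = 96432 - 4044 = 92388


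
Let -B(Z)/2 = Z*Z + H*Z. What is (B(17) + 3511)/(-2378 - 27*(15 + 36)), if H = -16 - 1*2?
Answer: -709/751 ≈ -0.94407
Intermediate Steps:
H = -18 (H = -16 - 2 = -18)
B(Z) = -2*Z**2 + 36*Z (B(Z) = -2*(Z*Z - 18*Z) = -2*(Z**2 - 18*Z) = -2*Z**2 + 36*Z)
(B(17) + 3511)/(-2378 - 27*(15 + 36)) = (2*17*(18 - 1*17) + 3511)/(-2378 - 27*(15 + 36)) = (2*17*(18 - 17) + 3511)/(-2378 - 27*51) = (2*17*1 + 3511)/(-2378 - 1377) = (34 + 3511)/(-3755) = 3545*(-1/3755) = -709/751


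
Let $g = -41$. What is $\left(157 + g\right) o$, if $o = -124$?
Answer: $-14384$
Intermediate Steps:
$\left(157 + g\right) o = \left(157 - 41\right) \left(-124\right) = 116 \left(-124\right) = -14384$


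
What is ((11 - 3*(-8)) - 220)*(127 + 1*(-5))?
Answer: -22570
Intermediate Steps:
((11 - 3*(-8)) - 220)*(127 + 1*(-5)) = ((11 + 24) - 220)*(127 - 5) = (35 - 220)*122 = -185*122 = -22570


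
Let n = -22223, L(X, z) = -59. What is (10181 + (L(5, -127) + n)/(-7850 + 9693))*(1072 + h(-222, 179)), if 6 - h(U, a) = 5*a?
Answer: 3429658083/1843 ≈ 1.8609e+6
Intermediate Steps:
h(U, a) = 6 - 5*a
(10181 + (L(5, -127) + n)/(-7850 + 9693))*(1072 + h(-222, 179)) = (10181 + (-59 - 22223)/(-7850 + 9693))*(1072 + (6 - 5*179)) = (10181 - 22282/1843)*(1072 + (6 - 895)) = (10181 - 22282*1/1843)*(1072 - 889) = (10181 - 22282/1843)*183 = (18741301/1843)*183 = 3429658083/1843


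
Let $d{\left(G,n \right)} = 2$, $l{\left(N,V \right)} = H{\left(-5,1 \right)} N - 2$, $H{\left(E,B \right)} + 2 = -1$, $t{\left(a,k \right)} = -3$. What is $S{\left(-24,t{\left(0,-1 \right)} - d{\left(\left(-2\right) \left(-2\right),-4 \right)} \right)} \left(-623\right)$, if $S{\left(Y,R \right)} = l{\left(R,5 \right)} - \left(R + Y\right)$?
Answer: $-26166$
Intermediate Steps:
$H{\left(E,B \right)} = -3$ ($H{\left(E,B \right)} = -2 - 1 = -3$)
$l{\left(N,V \right)} = -2 - 3 N$ ($l{\left(N,V \right)} = - 3 N - 2 = -2 - 3 N$)
$S{\left(Y,R \right)} = -2 - Y - 4 R$ ($S{\left(Y,R \right)} = \left(-2 - 3 R\right) - \left(R + Y\right) = -2 - Y - 4 R$)
$S{\left(-24,t{\left(0,-1 \right)} - d{\left(\left(-2\right) \left(-2\right),-4 \right)} \right)} \left(-623\right) = \left(-2 - -24 - 4 \left(-3 - 2\right)\right) \left(-623\right) = \left(-2 + 24 - 4 \left(-3 - 2\right)\right) \left(-623\right) = \left(-2 + 24 - -20\right) \left(-623\right) = \left(-2 + 24 + 20\right) \left(-623\right) = 42 \left(-623\right) = -26166$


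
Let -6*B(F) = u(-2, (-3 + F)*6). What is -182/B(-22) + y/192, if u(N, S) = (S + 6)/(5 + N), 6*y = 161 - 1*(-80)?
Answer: -25967/1152 ≈ -22.541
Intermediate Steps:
y = 241/6 (y = (161 - 1*(-80))/6 = (161 + 80)/6 = (⅙)*241 = 241/6 ≈ 40.167)
u(N, S) = (6 + S)/(5 + N)
B(F) = ⅔ - F/3 (B(F) = -(6 + (-3 + F)*6)/(6*(5 - 2)) = -(6 + (-18 + 6*F))/(6*3) = -(-12 + 6*F)/18 = -(-4 + 2*F)/6 = ⅔ - F/3)
-182/B(-22) + y/192 = -182/(⅔ - ⅓*(-22)) + (241/6)/192 = -182/(⅔ + 22/3) + (241/6)*(1/192) = -182/8 + 241/1152 = -182*⅛ + 241/1152 = -91/4 + 241/1152 = -25967/1152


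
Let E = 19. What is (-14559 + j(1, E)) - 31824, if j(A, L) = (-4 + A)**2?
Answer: -46374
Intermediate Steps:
(-14559 + j(1, E)) - 31824 = (-14559 + (-4 + 1)**2) - 31824 = (-14559 + (-3)**2) - 31824 = (-14559 + 9) - 31824 = -14550 - 31824 = -46374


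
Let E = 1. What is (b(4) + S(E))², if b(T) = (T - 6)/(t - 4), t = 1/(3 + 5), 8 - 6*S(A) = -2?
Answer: 41209/8649 ≈ 4.7646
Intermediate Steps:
S(A) = 5/3 (S(A) = 4/3 - ⅙*(-2) = 4/3 + ⅓ = 5/3)
t = ⅛ (t = 1/8 = ⅛ ≈ 0.12500)
b(T) = 48/31 - 8*T/31 (b(T) = (T - 6)/(⅛ - 4) = (-6 + T)/(-31/8) = (-6 + T)*(-8/31) = 48/31 - 8*T/31)
(b(4) + S(E))² = ((48/31 - 8/31*4) + 5/3)² = ((48/31 - 32/31) + 5/3)² = (16/31 + 5/3)² = (203/93)² = 41209/8649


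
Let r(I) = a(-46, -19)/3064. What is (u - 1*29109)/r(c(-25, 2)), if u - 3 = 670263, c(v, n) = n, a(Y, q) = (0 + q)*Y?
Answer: 982252524/437 ≈ 2.2477e+6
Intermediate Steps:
a(Y, q) = Y*q (a(Y, q) = q*Y = Y*q)
u = 670266 (u = 3 + 670263 = 670266)
r(I) = 437/1532 (r(I) = -46*(-19)/3064 = 874*(1/3064) = 437/1532)
(u - 1*29109)/r(c(-25, 2)) = (670266 - 1*29109)/(437/1532) = (670266 - 29109)*(1532/437) = 641157*(1532/437) = 982252524/437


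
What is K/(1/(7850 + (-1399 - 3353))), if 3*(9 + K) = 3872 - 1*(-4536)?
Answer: 25964338/3 ≈ 8.6548e+6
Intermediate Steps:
K = 8381/3 (K = -9 + (3872 - 1*(-4536))/3 = -9 + (3872 + 4536)/3 = -9 + (⅓)*8408 = -9 + 8408/3 = 8381/3 ≈ 2793.7)
K/(1/(7850 + (-1399 - 3353))) = 8381/(3*(1/(7850 + (-1399 - 3353)))) = 8381/(3*(1/(7850 - 4752))) = 8381/(3*(1/3098)) = (8381/3)*3098 = 25964338/3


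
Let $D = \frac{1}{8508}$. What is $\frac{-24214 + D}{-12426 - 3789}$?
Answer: $\frac{206012711}{137957220} \approx 1.4933$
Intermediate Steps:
$D = \frac{1}{8508} \approx 0.00011754$
$\frac{-24214 + D}{-12426 - 3789} = \frac{-24214 + \frac{1}{8508}}{-12426 - 3789} = - \frac{206012711}{8508 \left(-16215\right)} = \left(- \frac{206012711}{8508}\right) \left(- \frac{1}{16215}\right) = \frac{206012711}{137957220}$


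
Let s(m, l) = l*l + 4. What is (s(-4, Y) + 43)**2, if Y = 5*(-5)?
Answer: 451584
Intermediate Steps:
Y = -25
s(m, l) = 4 + l**2 (s(m, l) = l**2 + 4 = 4 + l**2)
(s(-4, Y) + 43)**2 = ((4 + (-25)**2) + 43)**2 = ((4 + 625) + 43)**2 = (629 + 43)**2 = 672**2 = 451584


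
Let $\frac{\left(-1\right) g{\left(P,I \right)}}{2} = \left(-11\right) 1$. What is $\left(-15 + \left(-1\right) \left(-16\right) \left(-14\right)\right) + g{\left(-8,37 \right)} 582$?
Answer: $12565$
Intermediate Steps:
$g{\left(P,I \right)} = 22$ ($g{\left(P,I \right)} = - 2 \left(\left(-11\right) 1\right) = \left(-2\right) \left(-11\right) = 22$)
$\left(-15 + \left(-1\right) \left(-16\right) \left(-14\right)\right) + g{\left(-8,37 \right)} 582 = \left(-15 + \left(-1\right) \left(-16\right) \left(-14\right)\right) + 22 \cdot 582 = \left(-15 + 16 \left(-14\right)\right) + 12804 = \left(-15 - 224\right) + 12804 = -239 + 12804 = 12565$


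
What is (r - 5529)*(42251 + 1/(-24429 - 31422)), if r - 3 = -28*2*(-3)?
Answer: -4214532431600/18617 ≈ -2.2638e+8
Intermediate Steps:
r = 171 (r = 3 - 28*2*(-3) = 3 - 56*(-3) = 3 + 168 = 171)
(r - 5529)*(42251 + 1/(-24429 - 31422)) = (171 - 5529)*(42251 + 1/(-24429 - 31422)) = -5358*(42251 + 1/(-55851)) = -5358*(42251 - 1/55851) = -5358*2359760600/55851 = -4214532431600/18617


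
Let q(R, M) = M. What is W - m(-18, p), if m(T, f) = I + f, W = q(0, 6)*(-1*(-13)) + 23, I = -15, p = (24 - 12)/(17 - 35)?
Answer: 350/3 ≈ 116.67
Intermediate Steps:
p = -⅔ (p = 12/(-18) = 12*(-1/18) = -⅔ ≈ -0.66667)
W = 101 (W = 6*(-1*(-13)) + 23 = 6*13 + 23 = 78 + 23 = 101)
m(T, f) = -15 + f
W - m(-18, p) = 101 - (-15 - ⅔) = 101 - 1*(-47/3) = 101 + 47/3 = 350/3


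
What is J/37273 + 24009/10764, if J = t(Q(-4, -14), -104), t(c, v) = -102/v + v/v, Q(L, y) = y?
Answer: 149151463/66867762 ≈ 2.2305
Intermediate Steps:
t(c, v) = 1 - 102/v (t(c, v) = -102/v + 1 = 1 - 102/v)
J = 103/52 (J = (-102 - 104)/(-104) = -1/104*(-206) = 103/52 ≈ 1.9808)
J/37273 + 24009/10764 = (103/52)/37273 + 24009/10764 = (103/52)*(1/37273) + 24009*(1/10764) = 103/1938196 + 8003/3588 = 149151463/66867762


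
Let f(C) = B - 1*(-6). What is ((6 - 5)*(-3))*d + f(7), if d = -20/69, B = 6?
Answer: 296/23 ≈ 12.870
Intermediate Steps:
f(C) = 12 (f(C) = 6 - 1*(-6) = 6 + 6 = 12)
d = -20/69 (d = -20*1/69 = -20/69 ≈ -0.28986)
((6 - 5)*(-3))*d + f(7) = ((6 - 5)*(-3))*(-20/69) + 12 = (1*(-3))*(-20/69) + 12 = -3*(-20/69) + 12 = 20/23 + 12 = 296/23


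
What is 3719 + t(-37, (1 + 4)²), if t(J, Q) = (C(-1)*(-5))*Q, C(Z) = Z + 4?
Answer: 3344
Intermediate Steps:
C(Z) = 4 + Z
t(J, Q) = -15*Q (t(J, Q) = ((4 - 1)*(-5))*Q = (3*(-5))*Q = -15*Q)
3719 + t(-37, (1 + 4)²) = 3719 - 15*(1 + 4)² = 3719 - 15*5² = 3719 - 15*25 = 3719 - 375 = 3344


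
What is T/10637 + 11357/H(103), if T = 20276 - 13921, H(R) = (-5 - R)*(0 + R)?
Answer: -50111389/118325988 ≈ -0.42350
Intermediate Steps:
H(R) = R*(-5 - R) (H(R) = (-5 - R)*R = R*(-5 - R))
T = 6355
T/10637 + 11357/H(103) = 6355/10637 + 11357/((-1*103*(5 + 103))) = 6355*(1/10637) + 11357/((-1*103*108)) = 6355/10637 + 11357/(-11124) = 6355/10637 + 11357*(-1/11124) = 6355/10637 - 11357/11124 = -50111389/118325988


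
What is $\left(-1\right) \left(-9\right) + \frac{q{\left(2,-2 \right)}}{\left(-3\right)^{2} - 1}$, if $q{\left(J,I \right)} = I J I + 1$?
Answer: $\frac{81}{8} \approx 10.125$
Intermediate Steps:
$q{\left(J,I \right)} = 1 + J I^{2}$ ($q{\left(J,I \right)} = J I^{2} + 1 = 1 + J I^{2}$)
$\left(-1\right) \left(-9\right) + \frac{q{\left(2,-2 \right)}}{\left(-3\right)^{2} - 1} = \left(-1\right) \left(-9\right) + \frac{1 + 2 \left(-2\right)^{2}}{\left(-3\right)^{2} - 1} = 9 + \frac{1 + 2 \cdot 4}{9 - 1} = 9 + \frac{1 + 8}{8} = 9 + \frac{1}{8} \cdot 9 = 9 + \frac{9}{8} = \frac{81}{8}$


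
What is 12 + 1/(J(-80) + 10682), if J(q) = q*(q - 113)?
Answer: 313465/26122 ≈ 12.000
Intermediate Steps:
J(q) = q*(-113 + q)
12 + 1/(J(-80) + 10682) = 12 + 1/(-80*(-113 - 80) + 10682) = 12 + 1/(-80*(-193) + 10682) = 12 + 1/(15440 + 10682) = 12 + 1/26122 = 313465/26122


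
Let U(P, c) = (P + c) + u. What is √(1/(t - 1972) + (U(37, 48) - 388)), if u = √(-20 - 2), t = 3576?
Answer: √(-194890411 + 643204*I*√22)/802 ≈ 0.13472 + 17.407*I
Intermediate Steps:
u = I*√22 (u = √(-22) = I*√22 ≈ 4.6904*I)
U(P, c) = P + c + I*√22 (U(P, c) = (P + c) + I*√22 = P + c + I*√22)
√(1/(t - 1972) + (U(37, 48) - 388)) = √(1/(3576 - 1972) + ((37 + 48 + I*√22) - 388)) = √(1/1604 + ((85 + I*√22) - 388)) = √(1/1604 + (-303 + I*√22)) = √(-486011/1604 + I*√22)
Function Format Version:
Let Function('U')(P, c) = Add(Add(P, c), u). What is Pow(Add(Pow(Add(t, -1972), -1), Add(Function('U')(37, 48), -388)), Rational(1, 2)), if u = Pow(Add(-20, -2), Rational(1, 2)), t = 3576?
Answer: Mul(Rational(1, 802), Pow(Add(-194890411, Mul(643204, I, Pow(22, Rational(1, 2)))), Rational(1, 2))) ≈ Add(0.13472, Mul(17.407, I))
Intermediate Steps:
u = Mul(I, Pow(22, Rational(1, 2))) (u = Pow(-22, Rational(1, 2)) = Mul(I, Pow(22, Rational(1, 2))) ≈ Mul(4.6904, I))
Function('U')(P, c) = Add(P, c, Mul(I, Pow(22, Rational(1, 2)))) (Function('U')(P, c) = Add(Add(P, c), Mul(I, Pow(22, Rational(1, 2)))) = Add(P, c, Mul(I, Pow(22, Rational(1, 2)))))
Pow(Add(Pow(Add(t, -1972), -1), Add(Function('U')(37, 48), -388)), Rational(1, 2)) = Pow(Add(Pow(Add(3576, -1972), -1), Add(Add(37, 48, Mul(I, Pow(22, Rational(1, 2)))), -388)), Rational(1, 2)) = Pow(Add(Pow(1604, -1), Add(Add(85, Mul(I, Pow(22, Rational(1, 2)))), -388)), Rational(1, 2)) = Pow(Add(Rational(1, 1604), Add(-303, Mul(I, Pow(22, Rational(1, 2))))), Rational(1, 2)) = Pow(Add(Rational(-486011, 1604), Mul(I, Pow(22, Rational(1, 2)))), Rational(1, 2))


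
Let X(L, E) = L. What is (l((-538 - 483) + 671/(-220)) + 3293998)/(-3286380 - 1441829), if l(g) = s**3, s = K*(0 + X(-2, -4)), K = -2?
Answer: -3294062/4728209 ≈ -0.69668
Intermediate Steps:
s = 4 (s = -2*(0 - 2) = -2*(-2) = 4)
l(g) = 64 (l(g) = 4**3 = 64)
(l((-538 - 483) + 671/(-220)) + 3293998)/(-3286380 - 1441829) = (64 + 3293998)/(-3286380 - 1441829) = 3294062/(-4728209) = 3294062*(-1/4728209) = -3294062/4728209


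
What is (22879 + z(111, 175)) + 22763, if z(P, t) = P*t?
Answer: 65067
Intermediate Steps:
(22879 + z(111, 175)) + 22763 = (22879 + 111*175) + 22763 = (22879 + 19425) + 22763 = 42304 + 22763 = 65067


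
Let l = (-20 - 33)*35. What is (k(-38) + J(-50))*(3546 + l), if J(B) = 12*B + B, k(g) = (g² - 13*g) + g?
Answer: 2113750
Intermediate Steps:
k(g) = g² - 12*g
J(B) = 13*B
l = -1855 (l = -53*35 = -1855)
(k(-38) + J(-50))*(3546 + l) = (-38*(-12 - 38) + 13*(-50))*(3546 - 1855) = (-38*(-50) - 650)*1691 = (1900 - 650)*1691 = 1250*1691 = 2113750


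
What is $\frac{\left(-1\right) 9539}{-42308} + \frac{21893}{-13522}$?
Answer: $- \frac{398631343}{286044388} \approx -1.3936$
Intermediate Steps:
$\frac{\left(-1\right) 9539}{-42308} + \frac{21893}{-13522} = \left(-9539\right) \left(- \frac{1}{42308}\right) + 21893 \left(- \frac{1}{13522}\right) = \frac{9539}{42308} - \frac{21893}{13522} = - \frac{398631343}{286044388}$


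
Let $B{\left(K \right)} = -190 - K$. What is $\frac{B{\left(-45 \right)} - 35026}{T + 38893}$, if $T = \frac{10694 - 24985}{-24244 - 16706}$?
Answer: $- \frac{1440252450}{1592682641} \approx -0.90429$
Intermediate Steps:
$T = \frac{14291}{40950}$ ($T = - \frac{14291}{-40950} = \left(-14291\right) \left(- \frac{1}{40950}\right) = \frac{14291}{40950} \approx 0.34899$)
$\frac{B{\left(-45 \right)} - 35026}{T + 38893} = \frac{\left(-190 - -45\right) - 35026}{\frac{14291}{40950} + 38893} = \frac{\left(-190 + 45\right) - 35026}{\frac{1592682641}{40950}} = \left(-145 - 35026\right) \frac{40950}{1592682641} = \left(-35171\right) \frac{40950}{1592682641} = - \frac{1440252450}{1592682641}$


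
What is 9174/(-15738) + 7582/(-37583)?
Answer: -77351993/98580209 ≈ -0.78466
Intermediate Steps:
9174/(-15738) + 7582/(-37583) = 9174*(-1/15738) + 7582*(-1/37583) = -1529/2623 - 7582/37583 = -77351993/98580209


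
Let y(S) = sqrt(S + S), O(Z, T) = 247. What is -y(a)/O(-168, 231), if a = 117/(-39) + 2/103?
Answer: -I*sqrt(63242)/25441 ≈ -0.0098848*I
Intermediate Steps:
a = -307/103 (a = 117*(-1/39) + 2*(1/103) = -3 + 2/103 = -307/103 ≈ -2.9806)
y(S) = sqrt(2)*sqrt(S) (y(S) = sqrt(2*S) = sqrt(2)*sqrt(S))
-y(a)/O(-168, 231) = -sqrt(2)*sqrt(-307/103)/247 = -sqrt(2)*(I*sqrt(31621)/103)/247 = -I*sqrt(63242)/103/247 = -I*sqrt(63242)/25441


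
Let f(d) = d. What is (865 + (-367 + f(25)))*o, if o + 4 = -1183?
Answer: -620801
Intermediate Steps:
o = -1187 (o = -4 - 1183 = -1187)
(865 + (-367 + f(25)))*o = (865 + (-367 + 25))*(-1187) = (865 - 342)*(-1187) = 523*(-1187) = -620801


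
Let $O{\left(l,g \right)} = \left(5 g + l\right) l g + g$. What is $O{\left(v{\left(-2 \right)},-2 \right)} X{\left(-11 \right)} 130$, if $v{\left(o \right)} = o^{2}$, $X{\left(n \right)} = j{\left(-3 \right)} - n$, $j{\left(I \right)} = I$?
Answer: $47840$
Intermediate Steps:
$X{\left(n \right)} = -3 - n$
$O{\left(l,g \right)} = g + g l \left(l + 5 g\right)$ ($O{\left(l,g \right)} = \left(l + 5 g\right) l g + g = l \left(l + 5 g\right) g + g = g l \left(l + 5 g\right) + g = g + g l \left(l + 5 g\right)$)
$O{\left(v{\left(-2 \right)},-2 \right)} X{\left(-11 \right)} 130 = - 2 \left(1 + \left(\left(-2\right)^{2}\right)^{2} + 5 \left(-2\right) \left(-2\right)^{2}\right) \left(-3 - -11\right) 130 = - 2 \left(1 + 4^{2} + 5 \left(-2\right) 4\right) \left(-3 + 11\right) 130 = - 2 \left(1 + 16 - 40\right) 8 \cdot 130 = \left(-2\right) \left(-23\right) 8 \cdot 130 = 46 \cdot 8 \cdot 130 = 368 \cdot 130 = 47840$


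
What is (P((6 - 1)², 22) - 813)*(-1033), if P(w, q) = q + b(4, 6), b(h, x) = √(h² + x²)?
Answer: 817103 - 2066*√13 ≈ 8.0965e+5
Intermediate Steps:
P(w, q) = q + 2*√13 (P(w, q) = q + √(4² + 6²) = q + √(16 + 36) = q + √52 = q + 2*√13)
(P((6 - 1)², 22) - 813)*(-1033) = ((22 + 2*√13) - 813)*(-1033) = (-791 + 2*√13)*(-1033) = 817103 - 2066*√13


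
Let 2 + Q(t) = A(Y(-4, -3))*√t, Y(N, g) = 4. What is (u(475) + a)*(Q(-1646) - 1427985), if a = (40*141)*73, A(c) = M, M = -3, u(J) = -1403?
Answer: -585927341879 - 1230951*I*√1646 ≈ -5.8593e+11 - 4.9941e+7*I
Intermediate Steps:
A(c) = -3
a = 411720 (a = 5640*73 = 411720)
Q(t) = -2 - 3*√t
(u(475) + a)*(Q(-1646) - 1427985) = (-1403 + 411720)*((-2 - 3*I*√1646) - 1427985) = 410317*((-2 - 3*I*√1646) - 1427985) = 410317*(-1427987 - 3*I*√1646) = -585927341879 - 1230951*I*√1646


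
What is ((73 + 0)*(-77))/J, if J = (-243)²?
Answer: -5621/59049 ≈ -0.095192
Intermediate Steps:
J = 59049
((73 + 0)*(-77))/J = ((73 + 0)*(-77))/59049 = (73*(-77))*(1/59049) = -5621*1/59049 = -5621/59049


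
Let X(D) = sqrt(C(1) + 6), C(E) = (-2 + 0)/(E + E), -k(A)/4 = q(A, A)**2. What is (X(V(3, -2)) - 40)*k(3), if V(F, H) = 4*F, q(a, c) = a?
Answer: 1440 - 36*sqrt(5) ≈ 1359.5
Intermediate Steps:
k(A) = -4*A**2
C(E) = -1/E (C(E) = -2*1/(2*E) = -1/E)
X(D) = sqrt(5) (X(D) = sqrt(-1/1 + 6) = sqrt(-1*1 + 6) = sqrt(-1 + 6) = sqrt(5))
(X(V(3, -2)) - 40)*k(3) = (sqrt(5) - 40)*(-4*3**2) = (-40 + sqrt(5))*(-4*9) = (-40 + sqrt(5))*(-36) = 1440 - 36*sqrt(5)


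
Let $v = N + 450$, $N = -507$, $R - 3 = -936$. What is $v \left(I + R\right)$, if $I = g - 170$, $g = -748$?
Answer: $105507$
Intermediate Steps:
$R = -933$ ($R = 3 - 936 = -933$)
$I = -918$ ($I = -748 - 170 = -918$)
$v = -57$ ($v = -507 + 450 = -57$)
$v \left(I + R\right) = - 57 \left(-918 - 933\right) = \left(-57\right) \left(-1851\right) = 105507$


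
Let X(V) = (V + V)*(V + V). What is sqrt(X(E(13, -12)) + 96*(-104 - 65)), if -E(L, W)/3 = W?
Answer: 4*I*sqrt(690) ≈ 105.07*I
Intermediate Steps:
E(L, W) = -3*W
X(V) = 4*V**2 (X(V) = (2*V)*(2*V) = 4*V**2)
sqrt(X(E(13, -12)) + 96*(-104 - 65)) = sqrt(4*(-3*(-12))**2 + 96*(-104 - 65)) = sqrt(4*36**2 + 96*(-169)) = sqrt(4*1296 - 16224) = sqrt(5184 - 16224) = sqrt(-11040) = 4*I*sqrt(690)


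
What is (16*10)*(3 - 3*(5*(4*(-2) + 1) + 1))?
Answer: 16800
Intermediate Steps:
(16*10)*(3 - 3*(5*(4*(-2) + 1) + 1)) = 160*(3 - 3*(5*(-8 + 1) + 1)) = 160*(3 - 3*(5*(-7) + 1)) = 160*(3 - 3*(-35 + 1)) = 160*(3 - 3*(-34)) = 160*(3 + 102) = 160*105 = 16800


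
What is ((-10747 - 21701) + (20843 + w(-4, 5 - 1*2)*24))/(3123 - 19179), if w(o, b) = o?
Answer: 11701/16056 ≈ 0.72876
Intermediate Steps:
((-10747 - 21701) + (20843 + w(-4, 5 - 1*2)*24))/(3123 - 19179) = ((-10747 - 21701) + (20843 - 4*24))/(3123 - 19179) = (-32448 + (20843 - 96))/(-16056) = (-32448 + 20747)*(-1/16056) = -11701*(-1/16056) = 11701/16056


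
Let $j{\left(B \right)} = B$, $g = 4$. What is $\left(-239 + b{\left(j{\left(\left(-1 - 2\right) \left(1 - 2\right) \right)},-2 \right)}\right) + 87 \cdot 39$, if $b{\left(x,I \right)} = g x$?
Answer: $3166$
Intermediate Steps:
$b{\left(x,I \right)} = 4 x$
$\left(-239 + b{\left(j{\left(\left(-1 - 2\right) \left(1 - 2\right) \right)},-2 \right)}\right) + 87 \cdot 39 = \left(-239 + 4 \left(-1 - 2\right) \left(1 - 2\right)\right) + 87 \cdot 39 = \left(-239 + 4 \left(\left(-3\right) \left(-1\right)\right)\right) + 3393 = \left(-239 + 4 \cdot 3\right) + 3393 = \left(-239 + 12\right) + 3393 = -227 + 3393 = 3166$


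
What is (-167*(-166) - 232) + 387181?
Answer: 414671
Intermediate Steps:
(-167*(-166) - 232) + 387181 = (27722 - 232) + 387181 = 27490 + 387181 = 414671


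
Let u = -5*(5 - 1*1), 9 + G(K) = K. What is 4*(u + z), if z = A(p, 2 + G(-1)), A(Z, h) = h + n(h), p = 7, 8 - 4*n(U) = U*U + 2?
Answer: -170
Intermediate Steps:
n(U) = 3/2 - U²/4 (n(U) = 2 - (U*U + 2)/4 = 2 - (U² + 2)/4 = 2 - (2 + U²)/4 = 2 + (-½ - U²/4) = 3/2 - U²/4)
G(K) = -9 + K
u = -20 (u = -5*(5 - 1) = -5*4 = -20)
A(Z, h) = 3/2 + h - h²/4 (A(Z, h) = h + (3/2 - h²/4) = 3/2 + h - h²/4)
z = -45/2 (z = 3/2 + (2 + (-9 - 1)) - (2 + (-9 - 1))²/4 = 3/2 + (2 - 10) - (2 - 10)²/4 = 3/2 - 8 - ¼*(-8)² = 3/2 - 8 - ¼*64 = 3/2 - 8 - 16 = -45/2 ≈ -22.500)
4*(u + z) = 4*(-20 - 45/2) = 4*(-85/2) = -170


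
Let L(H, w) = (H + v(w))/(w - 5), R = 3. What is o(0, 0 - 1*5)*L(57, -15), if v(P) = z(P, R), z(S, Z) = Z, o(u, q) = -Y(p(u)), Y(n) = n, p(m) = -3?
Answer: -9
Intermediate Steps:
o(u, q) = 3 (o(u, q) = -1*(-3) = 3)
v(P) = 3
L(H, w) = (3 + H)/(-5 + w) (L(H, w) = (H + 3)/(w - 5) = (3 + H)/(-5 + w))
o(0, 0 - 1*5)*L(57, -15) = 3*((3 + 57)/(-5 - 15)) = 3*(60/(-20)) = 3*(-1/20*60) = 3*(-3) = -9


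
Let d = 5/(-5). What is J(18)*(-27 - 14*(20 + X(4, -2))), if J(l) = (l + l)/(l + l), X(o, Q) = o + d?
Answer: -349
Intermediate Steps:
d = -1 (d = 5*(-1/5) = -1)
X(o, Q) = -1 + o (X(o, Q) = o - 1 = -1 + o)
J(l) = 1 (J(l) = (2*l)/((2*l)) = (2*l)*(1/(2*l)) = 1)
J(18)*(-27 - 14*(20 + X(4, -2))) = 1*(-27 - 14*(20 + (-1 + 4))) = 1*(-27 - 14*(20 + 3)) = 1*(-27 - 14*23) = 1*(-27 - 322) = 1*(-349) = -349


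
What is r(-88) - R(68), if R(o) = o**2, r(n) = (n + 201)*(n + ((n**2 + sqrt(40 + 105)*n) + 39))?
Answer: 864911 - 9944*sqrt(145) ≈ 7.4517e+5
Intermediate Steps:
r(n) = (201 + n)*(39 + n + n**2 + n*sqrt(145)) (r(n) = (201 + n)*(n + ((n**2 + sqrt(145)*n) + 39)) = (201 + n)*(n + ((n**2 + n*sqrt(145)) + 39)) = (201 + n)*(n + (39 + n**2 + n*sqrt(145))) = (201 + n)*(39 + n + n**2 + n*sqrt(145)))
r(-88) - R(68) = (7839 + (-88)**3 + 202*(-88)**2 + 240*(-88) + sqrt(145)*(-88)**2 + 201*(-88)*sqrt(145)) - 1*68**2 = (7839 - 681472 + 202*7744 - 21120 + sqrt(145)*7744 - 17688*sqrt(145)) - 1*4624 = (7839 - 681472 + 1564288 - 21120 + 7744*sqrt(145) - 17688*sqrt(145)) - 4624 = (869535 - 9944*sqrt(145)) - 4624 = 864911 - 9944*sqrt(145)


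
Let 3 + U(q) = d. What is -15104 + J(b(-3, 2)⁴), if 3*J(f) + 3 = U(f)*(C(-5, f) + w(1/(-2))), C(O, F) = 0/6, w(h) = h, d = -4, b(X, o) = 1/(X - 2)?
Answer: -90623/6 ≈ -15104.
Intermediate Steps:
b(X, o) = 1/(-2 + X)
C(O, F) = 0 (C(O, F) = 0*(⅙) = 0)
U(q) = -7 (U(q) = -3 - 4 = -7)
J(f) = ⅙ (J(f) = -1 + (-7*(0 + 1/(-2)))/3 = -1 + (-7*(0 - ½))/3 = -1 + (-7*(-½))/3 = -1 + (⅓)*(7/2) = -1 + 7/6 = ⅙)
-15104 + J(b(-3, 2)⁴) = -15104 + ⅙ = -90623/6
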